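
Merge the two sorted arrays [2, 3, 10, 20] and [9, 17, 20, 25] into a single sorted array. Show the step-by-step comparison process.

Merging process:

Compare 2 vs 9: take 2 from left. Merged: [2]
Compare 3 vs 9: take 3 from left. Merged: [2, 3]
Compare 10 vs 9: take 9 from right. Merged: [2, 3, 9]
Compare 10 vs 17: take 10 from left. Merged: [2, 3, 9, 10]
Compare 20 vs 17: take 17 from right. Merged: [2, 3, 9, 10, 17]
Compare 20 vs 20: take 20 from left. Merged: [2, 3, 9, 10, 17, 20]
Append remaining from right: [20, 25]. Merged: [2, 3, 9, 10, 17, 20, 20, 25]

Final merged array: [2, 3, 9, 10, 17, 20, 20, 25]
Total comparisons: 6

The merged array is [2, 3, 9, 10, 17, 20, 20, 25], requiring 6 comparisons. The merge step runs in O(n) time where n is the total number of elements.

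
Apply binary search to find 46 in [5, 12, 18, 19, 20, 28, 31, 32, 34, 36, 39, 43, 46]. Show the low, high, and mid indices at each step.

Binary search for 46 in [5, 12, 18, 19, 20, 28, 31, 32, 34, 36, 39, 43, 46]:

lo=0, hi=12, mid=6, arr[mid]=31 -> 31 < 46, search right half
lo=7, hi=12, mid=9, arr[mid]=36 -> 36 < 46, search right half
lo=10, hi=12, mid=11, arr[mid]=43 -> 43 < 46, search right half
lo=12, hi=12, mid=12, arr[mid]=46 -> Found target at index 12!

Binary search finds 46 at index 12 after 4 comparisons. The search repeatedly halves the search space by comparing with the middle element.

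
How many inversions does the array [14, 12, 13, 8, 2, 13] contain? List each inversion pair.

Finding inversions in [14, 12, 13, 8, 2, 13]:

(0, 1): arr[0]=14 > arr[1]=12
(0, 2): arr[0]=14 > arr[2]=13
(0, 3): arr[0]=14 > arr[3]=8
(0, 4): arr[0]=14 > arr[4]=2
(0, 5): arr[0]=14 > arr[5]=13
(1, 3): arr[1]=12 > arr[3]=8
(1, 4): arr[1]=12 > arr[4]=2
(2, 3): arr[2]=13 > arr[3]=8
(2, 4): arr[2]=13 > arr[4]=2
(3, 4): arr[3]=8 > arr[4]=2

Total inversions: 10

The array has 10 inversion(s): (0,1), (0,2), (0,3), (0,4), (0,5), (1,3), (1,4), (2,3), (2,4), (3,4). Each pair (i,j) satisfies i < j and arr[i] > arr[j].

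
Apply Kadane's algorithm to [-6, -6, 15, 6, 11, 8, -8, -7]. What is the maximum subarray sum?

Using Kadane's algorithm on [-6, -6, 15, 6, 11, 8, -8, -7]:

Scanning through the array:
Position 1 (value -6): max_ending_here = -6, max_so_far = -6
Position 2 (value 15): max_ending_here = 15, max_so_far = 15
Position 3 (value 6): max_ending_here = 21, max_so_far = 21
Position 4 (value 11): max_ending_here = 32, max_so_far = 32
Position 5 (value 8): max_ending_here = 40, max_so_far = 40
Position 6 (value -8): max_ending_here = 32, max_so_far = 40
Position 7 (value -7): max_ending_here = 25, max_so_far = 40

Maximum subarray: [15, 6, 11, 8]
Maximum sum: 40

The maximum subarray is [15, 6, 11, 8] with sum 40. This subarray runs from index 2 to index 5.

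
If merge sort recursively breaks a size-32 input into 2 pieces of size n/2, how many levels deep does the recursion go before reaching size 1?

For divide and conquer with division factor 2:

Problem sizes at each level:
Level 0: 32
Level 1: 16
Level 2: 8
Level 3: 4
Level 4: 2
Level 5: 1

The root is level 0 and the size-1 base case is level 5 (the tree spans levels 0 through 5, i.e. 6 levels counting the root), so the depth is the number of divisions: log_2(32) = 5

The recursion tree depth is log_2(32) = 5. At each level, the problem size is divided by 2, so it takes 5 divisions to reduce to a base case of size 1. The algorithm makes 2 recursive calls at each level.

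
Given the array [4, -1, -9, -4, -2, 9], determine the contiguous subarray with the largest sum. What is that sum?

Using Kadane's algorithm on [4, -1, -9, -4, -2, 9]:

Scanning through the array:
Position 1 (value -1): max_ending_here = 3, max_so_far = 4
Position 2 (value -9): max_ending_here = -6, max_so_far = 4
Position 3 (value -4): max_ending_here = -4, max_so_far = 4
Position 4 (value -2): max_ending_here = -2, max_so_far = 4
Position 5 (value 9): max_ending_here = 9, max_so_far = 9

Maximum subarray: [9]
Maximum sum: 9

The maximum subarray is [9] with sum 9. This subarray runs from index 5 to index 5.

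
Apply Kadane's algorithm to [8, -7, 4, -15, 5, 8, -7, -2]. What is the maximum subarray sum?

Using Kadane's algorithm on [8, -7, 4, -15, 5, 8, -7, -2]:

Scanning through the array:
Position 1 (value -7): max_ending_here = 1, max_so_far = 8
Position 2 (value 4): max_ending_here = 5, max_so_far = 8
Position 3 (value -15): max_ending_here = -10, max_so_far = 8
Position 4 (value 5): max_ending_here = 5, max_so_far = 8
Position 5 (value 8): max_ending_here = 13, max_so_far = 13
Position 6 (value -7): max_ending_here = 6, max_so_far = 13
Position 7 (value -2): max_ending_here = 4, max_so_far = 13

Maximum subarray: [5, 8]
Maximum sum: 13

The maximum subarray is [5, 8] with sum 13. This subarray runs from index 4 to index 5.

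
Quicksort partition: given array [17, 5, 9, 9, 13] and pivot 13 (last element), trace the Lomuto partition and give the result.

Lomuto partition with pivot = 13:

Initial array: [17, 5, 9, 9, 13]

arr[0]=17 > 13: no swap
arr[1]=5 <= 13: swap with position 0, array becomes [5, 17, 9, 9, 13]
arr[2]=9 <= 13: swap with position 1, array becomes [5, 9, 17, 9, 13]
arr[3]=9 <= 13: swap with position 2, array becomes [5, 9, 9, 17, 13]

Place pivot at position 3: [5, 9, 9, 13, 17]
Pivot position: 3

After partitioning with pivot 13, the array becomes [5, 9, 9, 13, 17]. The pivot is placed at index 3. All elements to the left of the pivot are <= 13, and all elements to the right are > 13.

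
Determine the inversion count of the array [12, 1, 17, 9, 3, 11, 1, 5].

Finding inversions in [12, 1, 17, 9, 3, 11, 1, 5]:

(0, 1): arr[0]=12 > arr[1]=1
(0, 3): arr[0]=12 > arr[3]=9
(0, 4): arr[0]=12 > arr[4]=3
(0, 5): arr[0]=12 > arr[5]=11
(0, 6): arr[0]=12 > arr[6]=1
(0, 7): arr[0]=12 > arr[7]=5
(2, 3): arr[2]=17 > arr[3]=9
(2, 4): arr[2]=17 > arr[4]=3
(2, 5): arr[2]=17 > arr[5]=11
(2, 6): arr[2]=17 > arr[6]=1
(2, 7): arr[2]=17 > arr[7]=5
(3, 4): arr[3]=9 > arr[4]=3
(3, 6): arr[3]=9 > arr[6]=1
(3, 7): arr[3]=9 > arr[7]=5
(4, 6): arr[4]=3 > arr[6]=1
(5, 6): arr[5]=11 > arr[6]=1
(5, 7): arr[5]=11 > arr[7]=5

Total inversions: 17

The array has 17 inversion(s): (0,1), (0,3), (0,4), (0,5), (0,6), (0,7), (2,3), (2,4), (2,5), (2,6), (2,7), (3,4), (3,6), (3,7), (4,6), (5,6), (5,7). Each pair (i,j) satisfies i < j and arr[i] > arr[j].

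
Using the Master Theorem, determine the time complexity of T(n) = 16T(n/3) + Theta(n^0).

Master Theorem for T(n) = 16T(n/3) + O(n^0):

a = 16, b = 3, c = 0
log_b(a) = log_3(16) = 2.5237

Case 1: c = 0 < log_3(16) = 2.5237
T(n) = O(n^(log_3 16))

For T(n) = 16T(n/3) + O(n^0): log_3(16) = 2.5237. This is Case 1 of the Master Theorem (c < log_b(a), work dominated by leaves), giving O(n^(log_3 16)).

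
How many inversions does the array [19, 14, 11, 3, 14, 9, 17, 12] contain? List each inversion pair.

Finding inversions in [19, 14, 11, 3, 14, 9, 17, 12]:

(0, 1): arr[0]=19 > arr[1]=14
(0, 2): arr[0]=19 > arr[2]=11
(0, 3): arr[0]=19 > arr[3]=3
(0, 4): arr[0]=19 > arr[4]=14
(0, 5): arr[0]=19 > arr[5]=9
(0, 6): arr[0]=19 > arr[6]=17
(0, 7): arr[0]=19 > arr[7]=12
(1, 2): arr[1]=14 > arr[2]=11
(1, 3): arr[1]=14 > arr[3]=3
(1, 5): arr[1]=14 > arr[5]=9
(1, 7): arr[1]=14 > arr[7]=12
(2, 3): arr[2]=11 > arr[3]=3
(2, 5): arr[2]=11 > arr[5]=9
(4, 5): arr[4]=14 > arr[5]=9
(4, 7): arr[4]=14 > arr[7]=12
(6, 7): arr[6]=17 > arr[7]=12

Total inversions: 16

The array has 16 inversion(s): (0,1), (0,2), (0,3), (0,4), (0,5), (0,6), (0,7), (1,2), (1,3), (1,5), (1,7), (2,3), (2,5), (4,5), (4,7), (6,7). Each pair (i,j) satisfies i < j and arr[i] > arr[j].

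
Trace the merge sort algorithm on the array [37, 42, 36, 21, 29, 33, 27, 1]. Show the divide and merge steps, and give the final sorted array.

Merge sort trace:

Split: [37, 42, 36, 21, 29, 33, 27, 1] -> [37, 42, 36, 21] and [29, 33, 27, 1]
  Split: [37, 42, 36, 21] -> [37, 42] and [36, 21]
    Split: [37, 42] -> [37] and [42]
    Merge: [37] + [42] -> [37, 42]
    Split: [36, 21] -> [36] and [21]
    Merge: [36] + [21] -> [21, 36]
  Merge: [37, 42] + [21, 36] -> [21, 36, 37, 42]
  Split: [29, 33, 27, 1] -> [29, 33] and [27, 1]
    Split: [29, 33] -> [29] and [33]
    Merge: [29] + [33] -> [29, 33]
    Split: [27, 1] -> [27] and [1]
    Merge: [27] + [1] -> [1, 27]
  Merge: [29, 33] + [1, 27] -> [1, 27, 29, 33]
Merge: [21, 36, 37, 42] + [1, 27, 29, 33] -> [1, 21, 27, 29, 33, 36, 37, 42]

Final sorted array: [1, 21, 27, 29, 33, 36, 37, 42]

The merge sort proceeds by recursively splitting the array and merging sorted halves.
After all merges, the sorted array is [1, 21, 27, 29, 33, 36, 37, 42].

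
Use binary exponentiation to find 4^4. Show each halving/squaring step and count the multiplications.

Computing 4^4 by squaring (build up from 4^1; each line after the first costs one multiplication):

4^1 = 4
4^2 = (4^1)^2 = 4^2 = 16
4^4 = (4^2)^2 = 16^2 = 256

Result: 256
Multiplications needed: 2 (2 lines after 4^1)

4^4 = 256. Using exponentiation by squaring, this requires 2 multiplications. The key idea: if the exponent is even, square the half-power; if odd, multiply by the base once.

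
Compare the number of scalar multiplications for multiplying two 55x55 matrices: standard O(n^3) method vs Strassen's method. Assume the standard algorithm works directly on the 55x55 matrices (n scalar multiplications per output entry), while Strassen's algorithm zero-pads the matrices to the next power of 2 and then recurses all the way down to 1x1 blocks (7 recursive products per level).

Matrix multiplication for 55x55 matrices:

Strassen's algorithm requires power-of-2 dimensions. Pad 55x55 to 64x64 (next power of 2).

Standard algorithm: 55^3 = 166375 multiplications
Strassen's algorithm: 7^(log2(64)) = 7^6 = 117649 multiplications
Savings: 166375 - 117649 = 48726 multiplications

Standard: 166375 multiplications (55^3). Strassen: 117649 multiplications (7^6, after padding to 64x64). Strassen reduces 8 recursive multiplications to 7 at each level.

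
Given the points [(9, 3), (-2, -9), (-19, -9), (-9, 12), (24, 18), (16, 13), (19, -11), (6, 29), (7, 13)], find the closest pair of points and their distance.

Computing all pairwise distances among 9 points:

d((9, 3), (-2, -9)) = 16.2788
d((9, 3), (-19, -9)) = 30.4631
d((9, 3), (-9, 12)) = 20.1246
d((9, 3), (24, 18)) = 21.2132
d((9, 3), (16, 13)) = 12.2066
d((9, 3), (19, -11)) = 17.2047
d((9, 3), (6, 29)) = 26.1725
d((9, 3), (7, 13)) = 10.198
d((-2, -9), (-19, -9)) = 17.0
d((-2, -9), (-9, 12)) = 22.1359
d((-2, -9), (24, 18)) = 37.4833
d((-2, -9), (16, 13)) = 28.4253
d((-2, -9), (19, -11)) = 21.095
d((-2, -9), (6, 29)) = 38.833
d((-2, -9), (7, 13)) = 23.7697
d((-19, -9), (-9, 12)) = 23.2594
d((-19, -9), (24, 18)) = 50.774
d((-19, -9), (16, 13)) = 41.3401
d((-19, -9), (19, -11)) = 38.0526
d((-19, -9), (6, 29)) = 45.4863
d((-19, -9), (7, 13)) = 34.0588
d((-9, 12), (24, 18)) = 33.541
d((-9, 12), (16, 13)) = 25.02
d((-9, 12), (19, -11)) = 36.2353
d((-9, 12), (6, 29)) = 22.6716
d((-9, 12), (7, 13)) = 16.0312
d((24, 18), (16, 13)) = 9.434
d((24, 18), (19, -11)) = 29.4279
d((24, 18), (6, 29)) = 21.095
d((24, 18), (7, 13)) = 17.72
d((16, 13), (19, -11)) = 24.1868
d((16, 13), (6, 29)) = 18.868
d((16, 13), (7, 13)) = 9.0 <-- minimum
d((19, -11), (6, 29)) = 42.0595
d((19, -11), (7, 13)) = 26.8328
d((6, 29), (7, 13)) = 16.0312

Closest pair: (16, 13) and (7, 13) with distance 9.0

The closest pair is (16, 13) and (7, 13) with Euclidean distance 9.0. For 9 points, brute-force pairwise comparison is shown above. For large n, the divide-and-conquer algorithm (sort by x, recurse on halves, check the dividing strip) achieves O(n log n).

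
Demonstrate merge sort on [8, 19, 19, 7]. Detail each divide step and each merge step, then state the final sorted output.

Merge sort trace:

Split: [8, 19, 19, 7] -> [8, 19] and [19, 7]
  Split: [8, 19] -> [8] and [19]
  Merge: [8] + [19] -> [8, 19]
  Split: [19, 7] -> [19] and [7]
  Merge: [19] + [7] -> [7, 19]
Merge: [8, 19] + [7, 19] -> [7, 8, 19, 19]

Final sorted array: [7, 8, 19, 19]

The merge sort proceeds by recursively splitting the array and merging sorted halves.
After all merges, the sorted array is [7, 8, 19, 19].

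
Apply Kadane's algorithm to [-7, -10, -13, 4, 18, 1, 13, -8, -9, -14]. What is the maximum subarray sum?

Using Kadane's algorithm on [-7, -10, -13, 4, 18, 1, 13, -8, -9, -14]:

Scanning through the array:
Position 1 (value -10): max_ending_here = -10, max_so_far = -7
Position 2 (value -13): max_ending_here = -13, max_so_far = -7
Position 3 (value 4): max_ending_here = 4, max_so_far = 4
Position 4 (value 18): max_ending_here = 22, max_so_far = 22
Position 5 (value 1): max_ending_here = 23, max_so_far = 23
Position 6 (value 13): max_ending_here = 36, max_so_far = 36
Position 7 (value -8): max_ending_here = 28, max_so_far = 36
Position 8 (value -9): max_ending_here = 19, max_so_far = 36
Position 9 (value -14): max_ending_here = 5, max_so_far = 36

Maximum subarray: [4, 18, 1, 13]
Maximum sum: 36

The maximum subarray is [4, 18, 1, 13] with sum 36. This subarray runs from index 3 to index 6.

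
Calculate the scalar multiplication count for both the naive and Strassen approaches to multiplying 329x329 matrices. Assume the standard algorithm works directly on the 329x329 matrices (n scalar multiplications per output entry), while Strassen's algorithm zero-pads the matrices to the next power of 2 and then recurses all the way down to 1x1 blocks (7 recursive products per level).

Matrix multiplication for 329x329 matrices:

Strassen's algorithm requires power-of-2 dimensions. Pad 329x329 to 512x512 (next power of 2).

Standard algorithm: 329^3 = 35611289 multiplications
Strassen's algorithm: 7^(log2(512)) = 7^9 = 40353607 multiplications
Difference: 35611289 - 40353607 = -4742318 (Strassen uses MORE here due to padding overhead — for small or just-over-power-of-2 n, padding can outweigh the per-level savings)

Standard: 35611289 multiplications (329^3). Strassen: 40353607 multiplications (7^9, after padding to 512x512). Strassen reduces 8 recursive multiplications to 7 at each level.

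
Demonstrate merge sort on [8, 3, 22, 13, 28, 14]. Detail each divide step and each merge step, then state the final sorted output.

Merge sort trace:

Split: [8, 3, 22, 13, 28, 14] -> [8, 3, 22] and [13, 28, 14]
  Split: [8, 3, 22] -> [8] and [3, 22]
    Split: [3, 22] -> [3] and [22]
    Merge: [3] + [22] -> [3, 22]
  Merge: [8] + [3, 22] -> [3, 8, 22]
  Split: [13, 28, 14] -> [13] and [28, 14]
    Split: [28, 14] -> [28] and [14]
    Merge: [28] + [14] -> [14, 28]
  Merge: [13] + [14, 28] -> [13, 14, 28]
Merge: [3, 8, 22] + [13, 14, 28] -> [3, 8, 13, 14, 22, 28]

Final sorted array: [3, 8, 13, 14, 22, 28]

The merge sort proceeds by recursively splitting the array and merging sorted halves.
After all merges, the sorted array is [3, 8, 13, 14, 22, 28].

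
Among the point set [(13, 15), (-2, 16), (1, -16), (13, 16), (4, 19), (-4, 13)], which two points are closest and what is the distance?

Computing all pairwise distances among 6 points:

d((13, 15), (-2, 16)) = 15.0333
d((13, 15), (1, -16)) = 33.2415
d((13, 15), (13, 16)) = 1.0 <-- minimum
d((13, 15), (4, 19)) = 9.8489
d((13, 15), (-4, 13)) = 17.1172
d((-2, 16), (1, -16)) = 32.1403
d((-2, 16), (13, 16)) = 15.0
d((-2, 16), (4, 19)) = 6.7082
d((-2, 16), (-4, 13)) = 3.6056
d((1, -16), (13, 16)) = 34.176
d((1, -16), (4, 19)) = 35.1283
d((1, -16), (-4, 13)) = 29.4279
d((13, 16), (4, 19)) = 9.4868
d((13, 16), (-4, 13)) = 17.2627
d((4, 19), (-4, 13)) = 10.0

Closest pair: (13, 15) and (13, 16) with distance 1.0

The closest pair is (13, 15) and (13, 16) with Euclidean distance 1.0. For 6 points, brute-force pairwise comparison is shown above. For large n, the divide-and-conquer algorithm (sort by x, recurse on halves, check the dividing strip) achieves O(n log n).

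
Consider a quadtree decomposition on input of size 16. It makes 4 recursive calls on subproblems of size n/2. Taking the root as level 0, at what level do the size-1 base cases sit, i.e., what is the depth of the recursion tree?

For divide and conquer with division factor 2:

Problem sizes at each level:
Level 0: 16
Level 1: 8
Level 2: 4
Level 3: 2
Level 4: 1

The root is level 0 and the size-1 base case is level 4 (the tree spans levels 0 through 4, i.e. 5 levels counting the root), so the depth is the number of divisions: log_2(16) = 4

The recursion tree depth is log_2(16) = 4. At each level, the problem size is divided by 2, so it takes 4 divisions to reduce to a base case of size 1. The algorithm makes 4 recursive calls at each level.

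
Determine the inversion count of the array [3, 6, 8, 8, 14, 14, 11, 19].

Finding inversions in [3, 6, 8, 8, 14, 14, 11, 19]:

(4, 6): arr[4]=14 > arr[6]=11
(5, 6): arr[5]=14 > arr[6]=11

Total inversions: 2

The array has 2 inversion(s): (4,6), (5,6). Each pair (i,j) satisfies i < j and arr[i] > arr[j].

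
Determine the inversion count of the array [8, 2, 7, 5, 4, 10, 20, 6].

Finding inversions in [8, 2, 7, 5, 4, 10, 20, 6]:

(0, 1): arr[0]=8 > arr[1]=2
(0, 2): arr[0]=8 > arr[2]=7
(0, 3): arr[0]=8 > arr[3]=5
(0, 4): arr[0]=8 > arr[4]=4
(0, 7): arr[0]=8 > arr[7]=6
(2, 3): arr[2]=7 > arr[3]=5
(2, 4): arr[2]=7 > arr[4]=4
(2, 7): arr[2]=7 > arr[7]=6
(3, 4): arr[3]=5 > arr[4]=4
(5, 7): arr[5]=10 > arr[7]=6
(6, 7): arr[6]=20 > arr[7]=6

Total inversions: 11

The array has 11 inversion(s): (0,1), (0,2), (0,3), (0,4), (0,7), (2,3), (2,4), (2,7), (3,4), (5,7), (6,7). Each pair (i,j) satisfies i < j and arr[i] > arr[j].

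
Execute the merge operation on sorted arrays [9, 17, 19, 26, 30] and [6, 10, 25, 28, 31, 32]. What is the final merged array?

Merging process:

Compare 9 vs 6: take 6 from right. Merged: [6]
Compare 9 vs 10: take 9 from left. Merged: [6, 9]
Compare 17 vs 10: take 10 from right. Merged: [6, 9, 10]
Compare 17 vs 25: take 17 from left. Merged: [6, 9, 10, 17]
Compare 19 vs 25: take 19 from left. Merged: [6, 9, 10, 17, 19]
Compare 26 vs 25: take 25 from right. Merged: [6, 9, 10, 17, 19, 25]
Compare 26 vs 28: take 26 from left. Merged: [6, 9, 10, 17, 19, 25, 26]
Compare 30 vs 28: take 28 from right. Merged: [6, 9, 10, 17, 19, 25, 26, 28]
Compare 30 vs 31: take 30 from left. Merged: [6, 9, 10, 17, 19, 25, 26, 28, 30]
Append remaining from right: [31, 32]. Merged: [6, 9, 10, 17, 19, 25, 26, 28, 30, 31, 32]

Final merged array: [6, 9, 10, 17, 19, 25, 26, 28, 30, 31, 32]
Total comparisons: 9

The merged array is [6, 9, 10, 17, 19, 25, 26, 28, 30, 31, 32], requiring 9 comparisons. The merge step runs in O(n) time where n is the total number of elements.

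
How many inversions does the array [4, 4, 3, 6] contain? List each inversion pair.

Finding inversions in [4, 4, 3, 6]:

(0, 2): arr[0]=4 > arr[2]=3
(1, 2): arr[1]=4 > arr[2]=3

Total inversions: 2

The array has 2 inversion(s): (0,2), (1,2). Each pair (i,j) satisfies i < j and arr[i] > arr[j].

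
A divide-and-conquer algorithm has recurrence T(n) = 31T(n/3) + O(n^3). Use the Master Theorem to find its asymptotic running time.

Master Theorem for T(n) = 31T(n/3) + O(n^3):

a = 31, b = 3, c = 3
log_b(a) = log_3(31) = 3.1257

Case 1: c = 3 < log_3(31) = 3.1257
T(n) = O(n^(log_3 31))

For T(n) = 31T(n/3) + O(n^3): log_3(31) = 3.1257. This is Case 1 of the Master Theorem (c < log_b(a), work dominated by leaves), giving O(n^(log_3 31)).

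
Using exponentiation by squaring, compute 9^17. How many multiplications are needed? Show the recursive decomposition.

Computing 9^17 by squaring (build up from 9^1; each line after the first costs one multiplication):

9^1 = 9
9^2 = (9^1)^2 = 9^2 = 81
9^4 = (9^2)^2 = 81^2 = 6561
9^8 = (9^4)^2 = 6561^2 = 43046721
9^16 = (9^8)^2 = 43046721^2 = 1853020188851841
9^17 = 9 * 9^16 = 9 * 1853020188851841 = 16677181699666569

Result: 16677181699666569
Multiplications needed: 5 (5 lines after 9^1)

9^17 = 16677181699666569. Using exponentiation by squaring, this requires 5 multiplications. The key idea: if the exponent is even, square the half-power; if odd, multiply by the base once.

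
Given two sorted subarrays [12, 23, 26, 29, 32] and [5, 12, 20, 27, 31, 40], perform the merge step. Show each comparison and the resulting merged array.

Merging process:

Compare 12 vs 5: take 5 from right. Merged: [5]
Compare 12 vs 12: take 12 from left. Merged: [5, 12]
Compare 23 vs 12: take 12 from right. Merged: [5, 12, 12]
Compare 23 vs 20: take 20 from right. Merged: [5, 12, 12, 20]
Compare 23 vs 27: take 23 from left. Merged: [5, 12, 12, 20, 23]
Compare 26 vs 27: take 26 from left. Merged: [5, 12, 12, 20, 23, 26]
Compare 29 vs 27: take 27 from right. Merged: [5, 12, 12, 20, 23, 26, 27]
Compare 29 vs 31: take 29 from left. Merged: [5, 12, 12, 20, 23, 26, 27, 29]
Compare 32 vs 31: take 31 from right. Merged: [5, 12, 12, 20, 23, 26, 27, 29, 31]
Compare 32 vs 40: take 32 from left. Merged: [5, 12, 12, 20, 23, 26, 27, 29, 31, 32]
Append remaining from right: [40]. Merged: [5, 12, 12, 20, 23, 26, 27, 29, 31, 32, 40]

Final merged array: [5, 12, 12, 20, 23, 26, 27, 29, 31, 32, 40]
Total comparisons: 10

The merged array is [5, 12, 12, 20, 23, 26, 27, 29, 31, 32, 40], requiring 10 comparisons. The merge step runs in O(n) time where n is the total number of elements.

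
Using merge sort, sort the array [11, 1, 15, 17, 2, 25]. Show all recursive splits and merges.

Merge sort trace:

Split: [11, 1, 15, 17, 2, 25] -> [11, 1, 15] and [17, 2, 25]
  Split: [11, 1, 15] -> [11] and [1, 15]
    Split: [1, 15] -> [1] and [15]
    Merge: [1] + [15] -> [1, 15]
  Merge: [11] + [1, 15] -> [1, 11, 15]
  Split: [17, 2, 25] -> [17] and [2, 25]
    Split: [2, 25] -> [2] and [25]
    Merge: [2] + [25] -> [2, 25]
  Merge: [17] + [2, 25] -> [2, 17, 25]
Merge: [1, 11, 15] + [2, 17, 25] -> [1, 2, 11, 15, 17, 25]

Final sorted array: [1, 2, 11, 15, 17, 25]

The merge sort proceeds by recursively splitting the array and merging sorted halves.
After all merges, the sorted array is [1, 2, 11, 15, 17, 25].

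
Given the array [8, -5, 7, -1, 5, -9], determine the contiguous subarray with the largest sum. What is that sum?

Using Kadane's algorithm on [8, -5, 7, -1, 5, -9]:

Scanning through the array:
Position 1 (value -5): max_ending_here = 3, max_so_far = 8
Position 2 (value 7): max_ending_here = 10, max_so_far = 10
Position 3 (value -1): max_ending_here = 9, max_so_far = 10
Position 4 (value 5): max_ending_here = 14, max_so_far = 14
Position 5 (value -9): max_ending_here = 5, max_so_far = 14

Maximum subarray: [8, -5, 7, -1, 5]
Maximum sum: 14

The maximum subarray is [8, -5, 7, -1, 5] with sum 14. This subarray runs from index 0 to index 4.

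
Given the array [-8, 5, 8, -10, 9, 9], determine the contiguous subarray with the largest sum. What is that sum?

Using Kadane's algorithm on [-8, 5, 8, -10, 9, 9]:

Scanning through the array:
Position 1 (value 5): max_ending_here = 5, max_so_far = 5
Position 2 (value 8): max_ending_here = 13, max_so_far = 13
Position 3 (value -10): max_ending_here = 3, max_so_far = 13
Position 4 (value 9): max_ending_here = 12, max_so_far = 13
Position 5 (value 9): max_ending_here = 21, max_so_far = 21

Maximum subarray: [5, 8, -10, 9, 9]
Maximum sum: 21

The maximum subarray is [5, 8, -10, 9, 9] with sum 21. This subarray runs from index 1 to index 5.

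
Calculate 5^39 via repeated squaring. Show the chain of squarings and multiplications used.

Computing 5^39 by squaring (build up from 5^1; each line after the first costs one multiplication):

5^1 = 5
5^2 = (5^1)^2 = 5^2 = 25
5^4 = (5^2)^2 = 25^2 = 625
5^8 = (5^4)^2 = 625^2 = 390625
5^9 = 5 * 5^8 = 5 * 390625 = 1953125
5^18 = (5^9)^2 = 1953125^2 = 3814697265625
5^19 = 5 * 5^18 = 5 * 3814697265625 = 19073486328125
5^38 = (5^19)^2 = 19073486328125^2 = 363797880709171295166015625
5^39 = 5 * 5^38 = 5 * 363797880709171295166015625 = 1818989403545856475830078125

Result: 1818989403545856475830078125
Multiplications needed: 8 (8 lines after 5^1)

5^39 = 1818989403545856475830078125. Using exponentiation by squaring, this requires 8 multiplications. The key idea: if the exponent is even, square the half-power; if odd, multiply by the base once.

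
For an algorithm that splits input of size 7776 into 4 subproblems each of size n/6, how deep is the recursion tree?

For divide and conquer with division factor 6:

Problem sizes at each level:
Level 0: 7776
Level 1: 1296
Level 2: 216
Level 3: 36
Level 4: 6
Level 5: 1

The root is level 0 and the size-1 base case is level 5 (the tree spans levels 0 through 5, i.e. 6 levels counting the root), so the depth is the number of divisions: log_6(7776) = 5

The recursion tree depth is log_6(7776) = 5. At each level, the problem size is divided by 6, so it takes 5 divisions to reduce to a base case of size 1. The algorithm makes 4 recursive calls at each level.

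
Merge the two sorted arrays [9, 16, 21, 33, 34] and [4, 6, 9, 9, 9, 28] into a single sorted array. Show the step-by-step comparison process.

Merging process:

Compare 9 vs 4: take 4 from right. Merged: [4]
Compare 9 vs 6: take 6 from right. Merged: [4, 6]
Compare 9 vs 9: take 9 from left. Merged: [4, 6, 9]
Compare 16 vs 9: take 9 from right. Merged: [4, 6, 9, 9]
Compare 16 vs 9: take 9 from right. Merged: [4, 6, 9, 9, 9]
Compare 16 vs 9: take 9 from right. Merged: [4, 6, 9, 9, 9, 9]
Compare 16 vs 28: take 16 from left. Merged: [4, 6, 9, 9, 9, 9, 16]
Compare 21 vs 28: take 21 from left. Merged: [4, 6, 9, 9, 9, 9, 16, 21]
Compare 33 vs 28: take 28 from right. Merged: [4, 6, 9, 9, 9, 9, 16, 21, 28]
Append remaining from left: [33, 34]. Merged: [4, 6, 9, 9, 9, 9, 16, 21, 28, 33, 34]

Final merged array: [4, 6, 9, 9, 9, 9, 16, 21, 28, 33, 34]
Total comparisons: 9

The merged array is [4, 6, 9, 9, 9, 9, 16, 21, 28, 33, 34], requiring 9 comparisons. The merge step runs in O(n) time where n is the total number of elements.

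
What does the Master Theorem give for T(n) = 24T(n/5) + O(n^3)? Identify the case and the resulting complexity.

Master Theorem for T(n) = 24T(n/5) + O(n^3):

a = 24, b = 5, c = 3
log_b(a) = log_5(24) = 1.9746

Case 3: c = 3 > log_5(24) = 1.9746
T(n) = O(n^3) = O(n^3)

For T(n) = 24T(n/5) + O(n^3): log_5(24) = 1.9746. This is Case 3 of the Master Theorem (c > log_b(a), work dominated by root), giving O(n^3).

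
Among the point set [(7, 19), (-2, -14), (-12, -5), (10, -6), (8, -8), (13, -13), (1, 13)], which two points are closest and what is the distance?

Computing all pairwise distances among 7 points:

d((7, 19), (-2, -14)) = 34.2053
d((7, 19), (-12, -5)) = 30.6105
d((7, 19), (10, -6)) = 25.1794
d((7, 19), (8, -8)) = 27.0185
d((7, 19), (13, -13)) = 32.5576
d((7, 19), (1, 13)) = 8.4853
d((-2, -14), (-12, -5)) = 13.4536
d((-2, -14), (10, -6)) = 14.4222
d((-2, -14), (8, -8)) = 11.6619
d((-2, -14), (13, -13)) = 15.0333
d((-2, -14), (1, 13)) = 27.1662
d((-12, -5), (10, -6)) = 22.0227
d((-12, -5), (8, -8)) = 20.2237
d((-12, -5), (13, -13)) = 26.2488
d((-12, -5), (1, 13)) = 22.2036
d((10, -6), (8, -8)) = 2.8284 <-- minimum
d((10, -6), (13, -13)) = 7.6158
d((10, -6), (1, 13)) = 21.0238
d((8, -8), (13, -13)) = 7.0711
d((8, -8), (1, 13)) = 22.1359
d((13, -13), (1, 13)) = 28.6356

Closest pair: (10, -6) and (8, -8) with distance 2.8284

The closest pair is (10, -6) and (8, -8) with Euclidean distance 2.8284. For 7 points, brute-force pairwise comparison is shown above. For large n, the divide-and-conquer algorithm (sort by x, recurse on halves, check the dividing strip) achieves O(n log n).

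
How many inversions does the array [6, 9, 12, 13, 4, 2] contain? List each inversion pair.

Finding inversions in [6, 9, 12, 13, 4, 2]:

(0, 4): arr[0]=6 > arr[4]=4
(0, 5): arr[0]=6 > arr[5]=2
(1, 4): arr[1]=9 > arr[4]=4
(1, 5): arr[1]=9 > arr[5]=2
(2, 4): arr[2]=12 > arr[4]=4
(2, 5): arr[2]=12 > arr[5]=2
(3, 4): arr[3]=13 > arr[4]=4
(3, 5): arr[3]=13 > arr[5]=2
(4, 5): arr[4]=4 > arr[5]=2

Total inversions: 9

The array has 9 inversion(s): (0,4), (0,5), (1,4), (1,5), (2,4), (2,5), (3,4), (3,5), (4,5). Each pair (i,j) satisfies i < j and arr[i] > arr[j].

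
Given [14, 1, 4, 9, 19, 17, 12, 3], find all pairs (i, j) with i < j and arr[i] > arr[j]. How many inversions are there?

Finding inversions in [14, 1, 4, 9, 19, 17, 12, 3]:

(0, 1): arr[0]=14 > arr[1]=1
(0, 2): arr[0]=14 > arr[2]=4
(0, 3): arr[0]=14 > arr[3]=9
(0, 6): arr[0]=14 > arr[6]=12
(0, 7): arr[0]=14 > arr[7]=3
(2, 7): arr[2]=4 > arr[7]=3
(3, 7): arr[3]=9 > arr[7]=3
(4, 5): arr[4]=19 > arr[5]=17
(4, 6): arr[4]=19 > arr[6]=12
(4, 7): arr[4]=19 > arr[7]=3
(5, 6): arr[5]=17 > arr[6]=12
(5, 7): arr[5]=17 > arr[7]=3
(6, 7): arr[6]=12 > arr[7]=3

Total inversions: 13

The array has 13 inversion(s): (0,1), (0,2), (0,3), (0,6), (0,7), (2,7), (3,7), (4,5), (4,6), (4,7), (5,6), (5,7), (6,7). Each pair (i,j) satisfies i < j and arr[i] > arr[j].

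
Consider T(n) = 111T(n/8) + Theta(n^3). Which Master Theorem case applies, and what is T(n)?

Master Theorem for T(n) = 111T(n/8) + O(n^3):

a = 111, b = 8, c = 3
log_b(a) = log_8(111) = 2.2648

Case 3: c = 3 > log_8(111) = 2.2648
T(n) = O(n^3) = O(n^3)

For T(n) = 111T(n/8) + O(n^3): log_8(111) = 2.2648. This is Case 3 of the Master Theorem (c > log_b(a), work dominated by root), giving O(n^3).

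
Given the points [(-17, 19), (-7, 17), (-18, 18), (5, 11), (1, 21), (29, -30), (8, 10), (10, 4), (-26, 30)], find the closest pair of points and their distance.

Computing all pairwise distances among 9 points:

d((-17, 19), (-7, 17)) = 10.198
d((-17, 19), (-18, 18)) = 1.4142 <-- minimum
d((-17, 19), (5, 11)) = 23.4094
d((-17, 19), (1, 21)) = 18.1108
d((-17, 19), (29, -30)) = 67.2086
d((-17, 19), (8, 10)) = 26.5707
d((-17, 19), (10, 4)) = 30.8869
d((-17, 19), (-26, 30)) = 14.2127
d((-7, 17), (-18, 18)) = 11.0454
d((-7, 17), (5, 11)) = 13.4164
d((-7, 17), (1, 21)) = 8.9443
d((-7, 17), (29, -30)) = 59.203
d((-7, 17), (8, 10)) = 16.5529
d((-7, 17), (10, 4)) = 21.4009
d((-7, 17), (-26, 30)) = 23.0217
d((-18, 18), (5, 11)) = 24.0416
d((-18, 18), (1, 21)) = 19.2354
d((-18, 18), (29, -30)) = 67.1789
d((-18, 18), (8, 10)) = 27.2029
d((-18, 18), (10, 4)) = 31.305
d((-18, 18), (-26, 30)) = 14.4222
d((5, 11), (1, 21)) = 10.7703
d((5, 11), (29, -30)) = 47.5079
d((5, 11), (8, 10)) = 3.1623
d((5, 11), (10, 4)) = 8.6023
d((5, 11), (-26, 30)) = 36.3593
d((1, 21), (29, -30)) = 58.1808
d((1, 21), (8, 10)) = 13.0384
d((1, 21), (10, 4)) = 19.2354
d((1, 21), (-26, 30)) = 28.4605
d((29, -30), (8, 10)) = 45.1774
d((29, -30), (10, 4)) = 38.9487
d((29, -30), (-26, 30)) = 81.3941
d((8, 10), (10, 4)) = 6.3246
d((8, 10), (-26, 30)) = 39.4462
d((10, 4), (-26, 30)) = 44.4072

Closest pair: (-17, 19) and (-18, 18) with distance 1.4142

The closest pair is (-17, 19) and (-18, 18) with Euclidean distance 1.4142. For 9 points, brute-force pairwise comparison is shown above. For large n, the divide-and-conquer algorithm (sort by x, recurse on halves, check the dividing strip) achieves O(n log n).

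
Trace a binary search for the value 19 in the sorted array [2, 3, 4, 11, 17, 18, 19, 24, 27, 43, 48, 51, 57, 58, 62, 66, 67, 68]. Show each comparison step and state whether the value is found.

Binary search for 19 in [2, 3, 4, 11, 17, 18, 19, 24, 27, 43, 48, 51, 57, 58, 62, 66, 67, 68]:

lo=0, hi=17, mid=8, arr[mid]=27 -> 27 > 19, search left half
lo=0, hi=7, mid=3, arr[mid]=11 -> 11 < 19, search right half
lo=4, hi=7, mid=5, arr[mid]=18 -> 18 < 19, search right half
lo=6, hi=7, mid=6, arr[mid]=19 -> Found target at index 6!

Binary search finds 19 at index 6 after 4 comparisons. The search repeatedly halves the search space by comparing with the middle element.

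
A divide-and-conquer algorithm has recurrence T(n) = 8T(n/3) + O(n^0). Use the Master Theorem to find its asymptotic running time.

Master Theorem for T(n) = 8T(n/3) + O(n^0):

a = 8, b = 3, c = 0
log_b(a) = log_3(8) = 1.8928

Case 1: c = 0 < log_3(8) = 1.8928
T(n) = O(n^(log_3 8))

For T(n) = 8T(n/3) + O(n^0): log_3(8) = 1.8928. This is Case 1 of the Master Theorem (c < log_b(a), work dominated by leaves), giving O(n^(log_3 8)).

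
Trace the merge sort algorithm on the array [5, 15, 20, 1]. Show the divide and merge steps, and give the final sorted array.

Merge sort trace:

Split: [5, 15, 20, 1] -> [5, 15] and [20, 1]
  Split: [5, 15] -> [5] and [15]
  Merge: [5] + [15] -> [5, 15]
  Split: [20, 1] -> [20] and [1]
  Merge: [20] + [1] -> [1, 20]
Merge: [5, 15] + [1, 20] -> [1, 5, 15, 20]

Final sorted array: [1, 5, 15, 20]

The merge sort proceeds by recursively splitting the array and merging sorted halves.
After all merges, the sorted array is [1, 5, 15, 20].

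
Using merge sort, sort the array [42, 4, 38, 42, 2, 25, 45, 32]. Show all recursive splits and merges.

Merge sort trace:

Split: [42, 4, 38, 42, 2, 25, 45, 32] -> [42, 4, 38, 42] and [2, 25, 45, 32]
  Split: [42, 4, 38, 42] -> [42, 4] and [38, 42]
    Split: [42, 4] -> [42] and [4]
    Merge: [42] + [4] -> [4, 42]
    Split: [38, 42] -> [38] and [42]
    Merge: [38] + [42] -> [38, 42]
  Merge: [4, 42] + [38, 42] -> [4, 38, 42, 42]
  Split: [2, 25, 45, 32] -> [2, 25] and [45, 32]
    Split: [2, 25] -> [2] and [25]
    Merge: [2] + [25] -> [2, 25]
    Split: [45, 32] -> [45] and [32]
    Merge: [45] + [32] -> [32, 45]
  Merge: [2, 25] + [32, 45] -> [2, 25, 32, 45]
Merge: [4, 38, 42, 42] + [2, 25, 32, 45] -> [2, 4, 25, 32, 38, 42, 42, 45]

Final sorted array: [2, 4, 25, 32, 38, 42, 42, 45]

The merge sort proceeds by recursively splitting the array and merging sorted halves.
After all merges, the sorted array is [2, 4, 25, 32, 38, 42, 42, 45].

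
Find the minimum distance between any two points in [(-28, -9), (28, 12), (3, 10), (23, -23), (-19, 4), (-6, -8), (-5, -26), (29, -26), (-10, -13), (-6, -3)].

Computing all pairwise distances among 10 points:

d((-28, -9), (28, 12)) = 59.808
d((-28, -9), (3, 10)) = 36.3593
d((-28, -9), (23, -23)) = 52.8867
d((-28, -9), (-19, 4)) = 15.8114
d((-28, -9), (-6, -8)) = 22.0227
d((-28, -9), (-5, -26)) = 28.6007
d((-28, -9), (29, -26)) = 59.4811
d((-28, -9), (-10, -13)) = 18.4391
d((-28, -9), (-6, -3)) = 22.8035
d((28, 12), (3, 10)) = 25.0799
d((28, 12), (23, -23)) = 35.3553
d((28, 12), (-19, 4)) = 47.676
d((28, 12), (-6, -8)) = 39.4462
d((28, 12), (-5, -26)) = 50.3289
d((28, 12), (29, -26)) = 38.0132
d((28, 12), (-10, -13)) = 45.4863
d((28, 12), (-6, -3)) = 37.1618
d((3, 10), (23, -23)) = 38.5876
d((3, 10), (-19, 4)) = 22.8035
d((3, 10), (-6, -8)) = 20.1246
d((3, 10), (-5, -26)) = 36.8782
d((3, 10), (29, -26)) = 44.4072
d((3, 10), (-10, -13)) = 26.4197
d((3, 10), (-6, -3)) = 15.8114
d((23, -23), (-19, 4)) = 49.93
d((23, -23), (-6, -8)) = 32.6497
d((23, -23), (-5, -26)) = 28.1603
d((23, -23), (29, -26)) = 6.7082
d((23, -23), (-10, -13)) = 34.4819
d((23, -23), (-6, -3)) = 35.2278
d((-19, 4), (-6, -8)) = 17.6918
d((-19, 4), (-5, -26)) = 33.1059
d((-19, 4), (29, -26)) = 56.6039
d((-19, 4), (-10, -13)) = 19.2354
d((-19, 4), (-6, -3)) = 14.7648
d((-6, -8), (-5, -26)) = 18.0278
d((-6, -8), (29, -26)) = 39.3573
d((-6, -8), (-10, -13)) = 6.4031
d((-6, -8), (-6, -3)) = 5.0 <-- minimum
d((-5, -26), (29, -26)) = 34.0
d((-5, -26), (-10, -13)) = 13.9284
d((-5, -26), (-6, -3)) = 23.0217
d((29, -26), (-10, -13)) = 41.1096
d((29, -26), (-6, -3)) = 41.8808
d((-10, -13), (-6, -3)) = 10.7703

Closest pair: (-6, -8) and (-6, -3) with distance 5.0

The closest pair is (-6, -8) and (-6, -3) with Euclidean distance 5.0. For 10 points, brute-force pairwise comparison is shown above. For large n, the divide-and-conquer algorithm (sort by x, recurse on halves, check the dividing strip) achieves O(n log n).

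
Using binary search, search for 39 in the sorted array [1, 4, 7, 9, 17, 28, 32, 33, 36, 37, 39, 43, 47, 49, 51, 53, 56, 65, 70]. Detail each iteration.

Binary search for 39 in [1, 4, 7, 9, 17, 28, 32, 33, 36, 37, 39, 43, 47, 49, 51, 53, 56, 65, 70]:

lo=0, hi=18, mid=9, arr[mid]=37 -> 37 < 39, search right half
lo=10, hi=18, mid=14, arr[mid]=51 -> 51 > 39, search left half
lo=10, hi=13, mid=11, arr[mid]=43 -> 43 > 39, search left half
lo=10, hi=10, mid=10, arr[mid]=39 -> Found target at index 10!

Binary search finds 39 at index 10 after 4 comparisons. The search repeatedly halves the search space by comparing with the middle element.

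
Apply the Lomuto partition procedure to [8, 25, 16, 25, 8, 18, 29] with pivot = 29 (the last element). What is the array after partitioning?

Lomuto partition with pivot = 29:

Initial array: [8, 25, 16, 25, 8, 18, 29]

arr[0]=8 <= 29: swap with position 0, array becomes [8, 25, 16, 25, 8, 18, 29]
arr[1]=25 <= 29: swap with position 1, array becomes [8, 25, 16, 25, 8, 18, 29]
arr[2]=16 <= 29: swap with position 2, array becomes [8, 25, 16, 25, 8, 18, 29]
arr[3]=25 <= 29: swap with position 3, array becomes [8, 25, 16, 25, 8, 18, 29]
arr[4]=8 <= 29: swap with position 4, array becomes [8, 25, 16, 25, 8, 18, 29]
arr[5]=18 <= 29: swap with position 5, array becomes [8, 25, 16, 25, 8, 18, 29]

Place pivot at position 6: [8, 25, 16, 25, 8, 18, 29]
Pivot position: 6

After partitioning with pivot 29, the array becomes [8, 25, 16, 25, 8, 18, 29]. The pivot is placed at index 6. All elements to the left of the pivot are <= 29, and all elements to the right are > 29.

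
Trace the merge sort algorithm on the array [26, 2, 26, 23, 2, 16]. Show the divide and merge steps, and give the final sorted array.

Merge sort trace:

Split: [26, 2, 26, 23, 2, 16] -> [26, 2, 26] and [23, 2, 16]
  Split: [26, 2, 26] -> [26] and [2, 26]
    Split: [2, 26] -> [2] and [26]
    Merge: [2] + [26] -> [2, 26]
  Merge: [26] + [2, 26] -> [2, 26, 26]
  Split: [23, 2, 16] -> [23] and [2, 16]
    Split: [2, 16] -> [2] and [16]
    Merge: [2] + [16] -> [2, 16]
  Merge: [23] + [2, 16] -> [2, 16, 23]
Merge: [2, 26, 26] + [2, 16, 23] -> [2, 2, 16, 23, 26, 26]

Final sorted array: [2, 2, 16, 23, 26, 26]

The merge sort proceeds by recursively splitting the array and merging sorted halves.
After all merges, the sorted array is [2, 2, 16, 23, 26, 26].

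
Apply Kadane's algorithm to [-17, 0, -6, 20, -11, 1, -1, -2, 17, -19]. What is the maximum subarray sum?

Using Kadane's algorithm on [-17, 0, -6, 20, -11, 1, -1, -2, 17, -19]:

Scanning through the array:
Position 1 (value 0): max_ending_here = 0, max_so_far = 0
Position 2 (value -6): max_ending_here = -6, max_so_far = 0
Position 3 (value 20): max_ending_here = 20, max_so_far = 20
Position 4 (value -11): max_ending_here = 9, max_so_far = 20
Position 5 (value 1): max_ending_here = 10, max_so_far = 20
Position 6 (value -1): max_ending_here = 9, max_so_far = 20
Position 7 (value -2): max_ending_here = 7, max_so_far = 20
Position 8 (value 17): max_ending_here = 24, max_so_far = 24
Position 9 (value -19): max_ending_here = 5, max_so_far = 24

Maximum subarray: [20, -11, 1, -1, -2, 17]
Maximum sum: 24

The maximum subarray is [20, -11, 1, -1, -2, 17] with sum 24. This subarray runs from index 3 to index 8.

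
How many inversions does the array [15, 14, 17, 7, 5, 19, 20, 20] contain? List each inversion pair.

Finding inversions in [15, 14, 17, 7, 5, 19, 20, 20]:

(0, 1): arr[0]=15 > arr[1]=14
(0, 3): arr[0]=15 > arr[3]=7
(0, 4): arr[0]=15 > arr[4]=5
(1, 3): arr[1]=14 > arr[3]=7
(1, 4): arr[1]=14 > arr[4]=5
(2, 3): arr[2]=17 > arr[3]=7
(2, 4): arr[2]=17 > arr[4]=5
(3, 4): arr[3]=7 > arr[4]=5

Total inversions: 8

The array has 8 inversion(s): (0,1), (0,3), (0,4), (1,3), (1,4), (2,3), (2,4), (3,4). Each pair (i,j) satisfies i < j and arr[i] > arr[j].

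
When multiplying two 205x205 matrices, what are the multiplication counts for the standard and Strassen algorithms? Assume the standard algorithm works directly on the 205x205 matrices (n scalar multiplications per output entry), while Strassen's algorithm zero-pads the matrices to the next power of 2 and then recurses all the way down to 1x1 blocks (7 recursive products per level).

Matrix multiplication for 205x205 matrices:

Strassen's algorithm requires power-of-2 dimensions. Pad 205x205 to 256x256 (next power of 2).

Standard algorithm: 205^3 = 8615125 multiplications
Strassen's algorithm: 7^(log2(256)) = 7^8 = 5764801 multiplications
Savings: 8615125 - 5764801 = 2850324 multiplications

Standard: 8615125 multiplications (205^3). Strassen: 5764801 multiplications (7^8, after padding to 256x256). Strassen reduces 8 recursive multiplications to 7 at each level.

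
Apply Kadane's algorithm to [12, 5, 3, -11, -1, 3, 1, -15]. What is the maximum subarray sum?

Using Kadane's algorithm on [12, 5, 3, -11, -1, 3, 1, -15]:

Scanning through the array:
Position 1 (value 5): max_ending_here = 17, max_so_far = 17
Position 2 (value 3): max_ending_here = 20, max_so_far = 20
Position 3 (value -11): max_ending_here = 9, max_so_far = 20
Position 4 (value -1): max_ending_here = 8, max_so_far = 20
Position 5 (value 3): max_ending_here = 11, max_so_far = 20
Position 6 (value 1): max_ending_here = 12, max_so_far = 20
Position 7 (value -15): max_ending_here = -3, max_so_far = 20

Maximum subarray: [12, 5, 3]
Maximum sum: 20

The maximum subarray is [12, 5, 3] with sum 20. This subarray runs from index 0 to index 2.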